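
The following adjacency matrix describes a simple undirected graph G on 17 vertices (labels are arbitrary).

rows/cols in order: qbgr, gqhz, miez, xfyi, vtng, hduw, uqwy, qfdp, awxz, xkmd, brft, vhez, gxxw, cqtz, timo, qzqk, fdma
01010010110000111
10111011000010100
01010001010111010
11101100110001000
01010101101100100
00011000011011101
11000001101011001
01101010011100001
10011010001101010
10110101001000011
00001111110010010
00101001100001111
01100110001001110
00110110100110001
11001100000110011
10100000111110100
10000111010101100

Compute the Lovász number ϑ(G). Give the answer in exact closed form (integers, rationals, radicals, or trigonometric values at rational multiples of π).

N(cqtz) = {miez, xfyi, hduw, uqwy, awxz, vhez, gxxw, fdma}, |N(cqtz)| = 8.
deg(uqwy) = 8; N(uqwy) = {qbgr, gqhz, qfdp, awxz, brft, gxxw, cqtz, fdma}.
deg(timo) = 8; N(timo) = {qbgr, gqhz, vtng, hduw, vhez, gxxw, qzqk, fdma}.
Vertex qbgr has 8 neighbors: gqhz, xfyi, uqwy, awxz, xkmd, timo, qzqk, fdma.
G on 17 vertices is 8-regular; Paley(17): SR with (k,λ,μ)=(8,3,4).
spec(A) ≈ [8.0, 1.56155, -2.56155] (distinct, 5 d.p.).
λ_max=8, λ_min=-sqrt(17)/2 - 1/2; ϑ = −17·λ_min/(λ_max−λ_min) = sqrt(17).
= 4.123105626… (decimal).

sqrt(17)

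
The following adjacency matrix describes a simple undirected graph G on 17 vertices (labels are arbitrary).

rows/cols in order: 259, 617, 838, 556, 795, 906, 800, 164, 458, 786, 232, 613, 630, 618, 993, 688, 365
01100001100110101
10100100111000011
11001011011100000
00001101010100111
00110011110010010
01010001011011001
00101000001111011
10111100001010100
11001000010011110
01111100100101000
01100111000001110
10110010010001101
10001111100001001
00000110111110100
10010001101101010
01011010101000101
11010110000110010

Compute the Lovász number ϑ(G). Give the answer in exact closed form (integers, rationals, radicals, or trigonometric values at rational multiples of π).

sqrt(17)

N(838) = {259, 617, 795, 800, 164, 786, 232, 613}, |N(838)| = 8.
Vertex 365 has 8 neighbors: 259, 617, 556, 906, 800, 613, 630, 688.
N(164) = {259, 838, 556, 795, 906, 232, 630, 993}, |N(164)| = 8.
deg(795) = 8; N(795) = {838, 556, 800, 164, 458, 786, 630, 688}.
deg(v) = 8 for all v (|V|=17); strongly regular (17,8,3,4).
Distinct eigenvalues (to 3 d.p.): [8.0, 1.562, -2.562].
−17·(-sqrt(17)/2 - 1/2) / ((8)−(-sqrt(17)/2 - 1/2)) = sqrt(17) = ϑ(G).
Numerically 4.1231056.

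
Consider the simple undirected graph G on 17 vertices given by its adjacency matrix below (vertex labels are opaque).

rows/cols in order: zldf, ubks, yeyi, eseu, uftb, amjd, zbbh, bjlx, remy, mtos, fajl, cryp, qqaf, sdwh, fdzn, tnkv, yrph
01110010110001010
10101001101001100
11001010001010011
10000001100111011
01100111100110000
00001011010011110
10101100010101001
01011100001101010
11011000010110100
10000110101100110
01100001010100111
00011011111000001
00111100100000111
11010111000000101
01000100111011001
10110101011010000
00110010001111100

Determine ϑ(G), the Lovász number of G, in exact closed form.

Vertex mtos has 8 neighbors: zldf, amjd, zbbh, remy, fajl, cryp, fdzn, tnkv.
Vertex eseu has 8 neighbors: zldf, bjlx, remy, cryp, qqaf, sdwh, tnkv, yrph.
N(ubks) = {zldf, yeyi, uftb, bjlx, remy, fajl, sdwh, fdzn}, |N(ubks)| = 8.
N(amjd) = {uftb, zbbh, bjlx, mtos, qqaf, sdwh, fdzn, tnkv}, |N(amjd)| = 8.
8-regular, N=17; SR(17,8,3,4) — a Paley graph.
The 3 distinct eigenvalues: [8.0, 1.56155, -2.56155].
λ_max=8, λ_min=-sqrt(17)/2 - 1/2; ϑ = −17·λ_min/(λ_max−λ_min) = sqrt(17).
≈ 4.123106 (to 6 d.p.).

sqrt(17)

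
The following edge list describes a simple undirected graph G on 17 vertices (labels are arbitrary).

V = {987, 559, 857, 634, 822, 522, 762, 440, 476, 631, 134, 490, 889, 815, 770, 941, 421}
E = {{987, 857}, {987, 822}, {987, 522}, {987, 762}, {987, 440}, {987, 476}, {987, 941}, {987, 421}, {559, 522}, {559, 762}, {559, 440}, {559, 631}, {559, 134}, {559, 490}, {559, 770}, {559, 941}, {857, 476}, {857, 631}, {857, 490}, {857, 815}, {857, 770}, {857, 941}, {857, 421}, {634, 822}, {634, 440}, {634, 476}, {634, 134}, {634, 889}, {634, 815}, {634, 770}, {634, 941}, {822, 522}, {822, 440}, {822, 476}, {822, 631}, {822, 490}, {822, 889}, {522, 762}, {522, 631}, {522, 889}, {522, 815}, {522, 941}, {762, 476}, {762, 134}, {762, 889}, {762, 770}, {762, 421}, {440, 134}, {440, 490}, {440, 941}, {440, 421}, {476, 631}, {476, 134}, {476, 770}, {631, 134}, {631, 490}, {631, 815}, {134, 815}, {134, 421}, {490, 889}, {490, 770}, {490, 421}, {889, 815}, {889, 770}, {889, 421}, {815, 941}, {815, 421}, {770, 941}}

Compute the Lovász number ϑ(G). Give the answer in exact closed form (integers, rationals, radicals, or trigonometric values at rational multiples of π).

sqrt(17)

deg(421) = 8; N(421) = {987, 857, 762, 440, 134, 490, 889, 815}.
deg(476) = 8; N(476) = {987, 857, 634, 822, 762, 631, 134, 770}.
deg(941) = 8; N(941) = {987, 559, 857, 634, 522, 440, 815, 770}.
deg(770) = 8; N(770) = {559, 857, 634, 762, 476, 490, 889, 941}.
8-regular, N=17; SR(17,8,3,4) — a Paley graph.
A has 3 distinct eigenvalues ≈ [8.0, 1.562, -2.562].
−17·(-sqrt(17)/2 - 1/2) / ((8)−(-sqrt(17)/2 - 1/2)) = sqrt(17) = ϑ(G).
ϑ(G) ≈ 4.123105626.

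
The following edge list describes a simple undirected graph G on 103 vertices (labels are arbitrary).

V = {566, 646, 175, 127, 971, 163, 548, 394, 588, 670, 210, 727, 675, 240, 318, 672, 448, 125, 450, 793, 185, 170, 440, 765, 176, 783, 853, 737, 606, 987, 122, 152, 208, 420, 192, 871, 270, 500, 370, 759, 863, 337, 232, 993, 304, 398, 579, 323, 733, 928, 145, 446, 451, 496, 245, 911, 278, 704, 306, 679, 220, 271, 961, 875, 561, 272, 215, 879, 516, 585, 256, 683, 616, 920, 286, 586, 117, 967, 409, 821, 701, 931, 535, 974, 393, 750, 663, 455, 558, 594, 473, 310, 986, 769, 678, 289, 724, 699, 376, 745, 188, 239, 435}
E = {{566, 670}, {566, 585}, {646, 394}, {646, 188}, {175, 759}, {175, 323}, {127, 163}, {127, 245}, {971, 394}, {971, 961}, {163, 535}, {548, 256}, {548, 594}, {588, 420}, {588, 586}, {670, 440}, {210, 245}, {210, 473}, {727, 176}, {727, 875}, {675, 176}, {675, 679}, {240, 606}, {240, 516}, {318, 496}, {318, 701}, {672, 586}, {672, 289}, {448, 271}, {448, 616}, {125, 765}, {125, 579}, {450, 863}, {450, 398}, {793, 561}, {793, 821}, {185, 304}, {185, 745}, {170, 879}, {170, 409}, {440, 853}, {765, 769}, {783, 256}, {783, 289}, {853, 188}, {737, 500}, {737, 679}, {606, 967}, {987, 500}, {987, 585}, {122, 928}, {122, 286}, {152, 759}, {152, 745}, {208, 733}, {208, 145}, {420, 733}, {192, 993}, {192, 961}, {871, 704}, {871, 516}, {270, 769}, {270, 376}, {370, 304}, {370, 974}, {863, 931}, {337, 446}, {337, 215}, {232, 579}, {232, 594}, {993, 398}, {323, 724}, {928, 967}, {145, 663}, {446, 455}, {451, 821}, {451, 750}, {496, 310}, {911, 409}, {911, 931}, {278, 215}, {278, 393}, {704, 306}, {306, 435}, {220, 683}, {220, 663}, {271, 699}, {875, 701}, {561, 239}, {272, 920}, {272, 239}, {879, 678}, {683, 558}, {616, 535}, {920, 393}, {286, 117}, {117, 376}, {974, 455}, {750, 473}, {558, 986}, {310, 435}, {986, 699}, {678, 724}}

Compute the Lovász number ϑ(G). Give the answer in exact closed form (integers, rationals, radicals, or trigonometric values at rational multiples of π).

103*cos(pi/103)/(cos(pi/103) + 1)

deg(271) = 2; N(271) = {448, 699}.
deg(170) = 2; N(170) = {879, 409}.
N(971) = {394, 961}, |N(971)| = 2.
Vertex 208 has 2 neighbors: 733, 145.
103-vertex 2-regular graph: a single 103-cycle (edge-transitive).
A has 52 distinct eigenvalues ≈ [2.0, 1.9963, 1.9851, 1.9666, 1.9408, 1.9077, 1.8675, 1.8204, 1.7665, 1.7061, 1.6393, 1.5664, 1.4876, 1.4034, 1.3139, 1.2195, 1.1206, 1.0176, 0.9107, 0.8004, 0.6872, 0.5714, 0.4535, 0.3339, 0.2131, 0.0915, -0.0305, -0.1524, -0.2736, -0.3939, -0.5127, -0.6296, -0.7442, -0.856, -0.9646, -1.0696, -1.1706, -1.2673, -1.3593, -1.4462, -1.5277, -1.6036, -1.6735, -1.7371, -1.7943, -1.8448, -1.8885, -1.9251, -1.9546, -1.9768, -1.9916, -1.9991].
λ_max=2, λ_min=-2*cos(pi/103); ϑ = −103·λ_min/(λ_max−λ_min) = 103*cos(pi/103)/(cos(pi/103) + 1).
= 51.4880… (decimal).
51 ≤ 103*cos(pi/103)/(cos(pi/103) + 1) ≤ 52: both strict.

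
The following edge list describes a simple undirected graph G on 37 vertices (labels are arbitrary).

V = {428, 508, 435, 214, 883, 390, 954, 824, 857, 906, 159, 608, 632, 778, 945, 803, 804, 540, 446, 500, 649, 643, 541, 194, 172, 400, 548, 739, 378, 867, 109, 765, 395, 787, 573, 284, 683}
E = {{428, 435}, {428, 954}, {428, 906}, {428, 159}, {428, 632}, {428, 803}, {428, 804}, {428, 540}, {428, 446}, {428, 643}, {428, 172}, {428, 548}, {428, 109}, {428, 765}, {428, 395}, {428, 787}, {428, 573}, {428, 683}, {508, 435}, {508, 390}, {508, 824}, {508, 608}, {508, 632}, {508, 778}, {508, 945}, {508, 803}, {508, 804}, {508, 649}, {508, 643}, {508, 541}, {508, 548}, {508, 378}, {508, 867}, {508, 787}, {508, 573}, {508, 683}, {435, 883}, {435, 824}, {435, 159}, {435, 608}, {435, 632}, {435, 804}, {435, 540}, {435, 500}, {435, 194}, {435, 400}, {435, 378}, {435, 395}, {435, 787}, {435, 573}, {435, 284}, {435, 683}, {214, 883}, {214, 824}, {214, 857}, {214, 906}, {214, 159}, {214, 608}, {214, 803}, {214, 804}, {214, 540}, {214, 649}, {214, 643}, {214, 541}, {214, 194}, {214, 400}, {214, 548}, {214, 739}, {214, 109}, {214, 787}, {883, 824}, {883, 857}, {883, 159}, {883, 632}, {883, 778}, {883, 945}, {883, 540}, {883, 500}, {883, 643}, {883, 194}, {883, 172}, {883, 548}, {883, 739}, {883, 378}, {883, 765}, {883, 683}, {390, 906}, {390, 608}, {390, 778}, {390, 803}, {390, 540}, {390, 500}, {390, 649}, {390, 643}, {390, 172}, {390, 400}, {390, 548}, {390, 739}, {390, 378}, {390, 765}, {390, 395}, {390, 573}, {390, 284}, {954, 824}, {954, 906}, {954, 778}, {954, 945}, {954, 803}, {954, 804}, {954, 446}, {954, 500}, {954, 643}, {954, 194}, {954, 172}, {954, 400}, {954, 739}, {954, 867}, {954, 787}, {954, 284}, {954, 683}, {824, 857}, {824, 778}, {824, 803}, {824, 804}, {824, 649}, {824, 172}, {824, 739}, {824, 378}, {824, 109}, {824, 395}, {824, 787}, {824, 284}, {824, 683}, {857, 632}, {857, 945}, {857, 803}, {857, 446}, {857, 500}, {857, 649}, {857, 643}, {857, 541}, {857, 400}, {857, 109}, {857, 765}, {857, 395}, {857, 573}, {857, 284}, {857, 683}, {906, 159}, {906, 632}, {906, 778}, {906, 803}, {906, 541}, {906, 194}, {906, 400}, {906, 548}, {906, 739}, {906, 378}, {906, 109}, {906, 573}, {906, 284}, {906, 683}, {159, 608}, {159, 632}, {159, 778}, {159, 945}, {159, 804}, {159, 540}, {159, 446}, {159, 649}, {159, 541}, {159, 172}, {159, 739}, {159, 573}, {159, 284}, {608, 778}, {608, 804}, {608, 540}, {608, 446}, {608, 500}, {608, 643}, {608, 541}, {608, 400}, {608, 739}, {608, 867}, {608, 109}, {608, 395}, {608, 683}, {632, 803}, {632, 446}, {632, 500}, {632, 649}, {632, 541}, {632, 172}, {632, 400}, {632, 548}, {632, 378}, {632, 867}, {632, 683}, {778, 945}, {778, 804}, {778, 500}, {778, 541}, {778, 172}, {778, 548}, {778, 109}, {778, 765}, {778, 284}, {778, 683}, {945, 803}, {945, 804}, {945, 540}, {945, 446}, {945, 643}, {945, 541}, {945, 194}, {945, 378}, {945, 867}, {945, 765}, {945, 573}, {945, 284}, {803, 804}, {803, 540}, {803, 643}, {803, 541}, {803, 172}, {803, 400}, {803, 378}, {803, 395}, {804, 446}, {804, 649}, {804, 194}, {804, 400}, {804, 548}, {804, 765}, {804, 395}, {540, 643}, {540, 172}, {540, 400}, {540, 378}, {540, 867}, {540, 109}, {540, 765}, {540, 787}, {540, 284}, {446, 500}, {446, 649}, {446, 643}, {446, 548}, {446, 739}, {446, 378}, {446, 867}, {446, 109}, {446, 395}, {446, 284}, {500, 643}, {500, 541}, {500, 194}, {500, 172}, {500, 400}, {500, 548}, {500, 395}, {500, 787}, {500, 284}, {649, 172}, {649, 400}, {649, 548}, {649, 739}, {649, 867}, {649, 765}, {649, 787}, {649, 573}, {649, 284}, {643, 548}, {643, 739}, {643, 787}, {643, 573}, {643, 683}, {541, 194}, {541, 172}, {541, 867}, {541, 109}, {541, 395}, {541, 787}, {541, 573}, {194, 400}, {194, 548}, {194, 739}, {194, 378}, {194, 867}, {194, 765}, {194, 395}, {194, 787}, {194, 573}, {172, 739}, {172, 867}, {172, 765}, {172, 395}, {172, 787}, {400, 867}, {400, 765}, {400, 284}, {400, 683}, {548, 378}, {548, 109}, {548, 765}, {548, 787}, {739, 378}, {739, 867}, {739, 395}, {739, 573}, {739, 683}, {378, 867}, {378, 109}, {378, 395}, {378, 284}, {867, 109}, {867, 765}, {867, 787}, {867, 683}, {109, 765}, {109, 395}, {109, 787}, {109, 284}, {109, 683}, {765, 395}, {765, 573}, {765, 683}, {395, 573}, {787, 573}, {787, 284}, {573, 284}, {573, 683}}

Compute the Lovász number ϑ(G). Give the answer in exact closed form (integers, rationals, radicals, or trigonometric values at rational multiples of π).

N(540) = {428, 435, 214, 883, 390, 159, 608, 945, 803, 643, 172, 400, 378, 867, 109, 765, 787, 284}, |N(540)| = 18.
N(649) = {508, 214, 390, 824, 857, 159, 632, 804, 446, 172, 400, 548, 739, 867, 765, 787, 573, 284}, |N(649)| = 18.
Vertex 548 has 18 neighbors: 428, 508, 214, 883, 390, 906, 632, 778, 804, 446, 500, 649, 643, 194, 378, 109, 765, 787.
Vertex 778 has 18 neighbors: 508, 883, 390, 954, 824, 906, 159, 608, 945, 804, 500, 541, 172, 548, 109, 765, 284, 683.
G on 37 vertices is 18-regular; Paley(37): SR with (k,λ,μ)=(18,8,9).
Distinct eigenvalues (to 5 d.p.): [18.0, 2.54138, -3.54138].
−37·(-sqrt(37)/2 - 1/2) / ((18)−(-sqrt(37)/2 - 1/2)) = sqrt(37) = ϑ(G).
≈ 6.08276 (to 5 d.p.).

sqrt(37)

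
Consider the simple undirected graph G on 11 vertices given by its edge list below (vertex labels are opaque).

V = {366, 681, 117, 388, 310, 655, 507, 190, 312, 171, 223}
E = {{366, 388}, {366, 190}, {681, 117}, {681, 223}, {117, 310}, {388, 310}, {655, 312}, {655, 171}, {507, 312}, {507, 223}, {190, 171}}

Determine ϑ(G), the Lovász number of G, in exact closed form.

N(223) = {681, 507}, |N(223)| = 2.
N(310) = {117, 388}, |N(310)| = 2.
N(190) = {366, 171}, |N(190)| = 2.
Vertex 388 has 2 neighbors: 366, 310.
11-vertex 2-regular graph: the odd cycle C_{11}.
The 6 distinct eigenvalues: [2.0, 1.68251, 0.83083, -0.28463, -1.30972, -1.91899].
Lovász: ϑ = −11(-2*cos(pi/11))/(2+-(-1)*2*cos(pi/11)) = 11*cos(pi/11)/(cos(pi/11) + 1).
ϑ(G) ≈ 5.38630291.
Lovász sandwich 5 ≤ 11*cos(pi/11)/(cos(pi/11) + 1) ≤ 6: both strict.

11*cos(pi/11)/(cos(pi/11) + 1)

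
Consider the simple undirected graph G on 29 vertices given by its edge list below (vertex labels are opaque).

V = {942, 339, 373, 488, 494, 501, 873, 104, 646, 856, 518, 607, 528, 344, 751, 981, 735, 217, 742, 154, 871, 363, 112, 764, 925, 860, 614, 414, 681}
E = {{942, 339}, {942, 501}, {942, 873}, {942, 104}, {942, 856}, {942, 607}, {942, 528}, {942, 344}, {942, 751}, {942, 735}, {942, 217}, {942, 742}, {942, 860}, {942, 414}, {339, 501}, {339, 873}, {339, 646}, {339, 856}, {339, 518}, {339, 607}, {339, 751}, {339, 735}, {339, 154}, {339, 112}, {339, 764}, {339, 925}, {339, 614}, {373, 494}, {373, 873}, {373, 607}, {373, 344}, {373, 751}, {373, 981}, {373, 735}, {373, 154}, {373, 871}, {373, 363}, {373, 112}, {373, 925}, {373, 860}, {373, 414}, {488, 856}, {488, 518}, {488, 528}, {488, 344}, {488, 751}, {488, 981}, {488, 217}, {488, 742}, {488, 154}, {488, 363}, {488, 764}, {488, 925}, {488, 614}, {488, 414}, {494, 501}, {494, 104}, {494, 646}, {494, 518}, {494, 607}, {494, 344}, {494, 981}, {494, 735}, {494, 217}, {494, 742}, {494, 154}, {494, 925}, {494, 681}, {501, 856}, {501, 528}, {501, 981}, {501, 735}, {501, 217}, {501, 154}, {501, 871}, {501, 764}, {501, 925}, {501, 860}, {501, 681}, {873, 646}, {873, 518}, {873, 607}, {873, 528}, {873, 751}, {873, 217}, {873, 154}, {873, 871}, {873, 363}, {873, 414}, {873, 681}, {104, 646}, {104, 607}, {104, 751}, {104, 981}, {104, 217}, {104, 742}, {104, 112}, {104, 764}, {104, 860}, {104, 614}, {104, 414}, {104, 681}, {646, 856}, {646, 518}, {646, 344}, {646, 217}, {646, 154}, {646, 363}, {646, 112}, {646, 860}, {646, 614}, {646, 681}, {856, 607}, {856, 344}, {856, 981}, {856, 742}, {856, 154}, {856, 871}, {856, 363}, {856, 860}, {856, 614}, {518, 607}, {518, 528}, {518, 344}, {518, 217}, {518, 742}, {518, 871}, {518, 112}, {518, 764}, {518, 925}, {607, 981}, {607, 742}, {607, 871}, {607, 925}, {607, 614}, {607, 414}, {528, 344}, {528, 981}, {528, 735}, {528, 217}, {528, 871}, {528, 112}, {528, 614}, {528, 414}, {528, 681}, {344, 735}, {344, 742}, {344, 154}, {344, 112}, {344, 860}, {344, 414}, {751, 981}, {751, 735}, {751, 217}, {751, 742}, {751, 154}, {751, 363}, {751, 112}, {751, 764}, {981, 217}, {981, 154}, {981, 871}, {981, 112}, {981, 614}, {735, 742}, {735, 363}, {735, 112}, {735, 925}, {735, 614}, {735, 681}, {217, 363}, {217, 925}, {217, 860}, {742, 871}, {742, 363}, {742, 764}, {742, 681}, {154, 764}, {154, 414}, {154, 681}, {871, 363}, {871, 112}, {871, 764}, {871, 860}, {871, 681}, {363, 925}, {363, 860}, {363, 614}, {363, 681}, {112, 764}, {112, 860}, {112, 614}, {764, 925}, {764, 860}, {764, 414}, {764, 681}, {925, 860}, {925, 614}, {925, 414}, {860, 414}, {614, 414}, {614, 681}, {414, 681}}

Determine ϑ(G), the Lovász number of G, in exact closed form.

N(112) = {339, 373, 104, 646, 518, 528, 344, 751, 981, 735, 871, 764, 860, 614}, |N(112)| = 14.
N(646) = {339, 494, 873, 104, 856, 518, 344, 217, 154, 363, 112, 860, 614, 681}, |N(646)| = 14.
deg(981) = 14; N(981) = {373, 488, 494, 501, 104, 856, 607, 528, 751, 217, 154, 871, 112, 614}.
N(751) = {942, 339, 373, 488, 873, 104, 981, 735, 217, 742, 154, 363, 112, 764}, |N(751)| = 14.
Regular of degree 14 on 29 vertices: strongly regular (29,14,6,7).
A has 3 distinct eigenvalues ≈ [14.0, 2.192582, -3.192582].
Lovász (edge-transitive): ϑ = −29·(-sqrt(29)/2 - 1/2)/((14)−(-sqrt(29)/2 - 1/2)) = sqrt(29).
ϑ(G) ≈ 5.38516.

sqrt(29)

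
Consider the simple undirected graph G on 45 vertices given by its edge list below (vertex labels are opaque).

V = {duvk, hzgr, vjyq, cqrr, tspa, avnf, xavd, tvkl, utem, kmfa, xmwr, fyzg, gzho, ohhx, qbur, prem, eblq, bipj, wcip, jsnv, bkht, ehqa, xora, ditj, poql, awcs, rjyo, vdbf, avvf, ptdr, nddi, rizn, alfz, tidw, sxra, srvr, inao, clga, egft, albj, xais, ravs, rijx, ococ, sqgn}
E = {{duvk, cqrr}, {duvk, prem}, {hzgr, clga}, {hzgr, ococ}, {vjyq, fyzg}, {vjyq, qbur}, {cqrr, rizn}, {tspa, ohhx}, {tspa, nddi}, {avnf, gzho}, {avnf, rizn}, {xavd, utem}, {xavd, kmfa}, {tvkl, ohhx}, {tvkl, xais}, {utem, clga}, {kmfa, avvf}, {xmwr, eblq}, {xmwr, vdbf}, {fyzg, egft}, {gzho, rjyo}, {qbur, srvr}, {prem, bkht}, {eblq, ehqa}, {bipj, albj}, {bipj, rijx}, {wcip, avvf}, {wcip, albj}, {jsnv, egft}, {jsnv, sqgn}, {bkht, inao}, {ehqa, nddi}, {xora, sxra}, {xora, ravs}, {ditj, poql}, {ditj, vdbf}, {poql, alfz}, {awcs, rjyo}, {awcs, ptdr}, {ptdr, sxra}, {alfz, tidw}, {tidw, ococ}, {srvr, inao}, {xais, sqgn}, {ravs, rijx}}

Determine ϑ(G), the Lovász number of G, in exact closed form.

Vertex clga has 2 neighbors: hzgr, utem.
N(avnf) = {gzho, rizn}, |N(avnf)| = 2.
N(sqgn) = {jsnv, xais}, |N(sqgn)| = 2.
N(avvf) = {kmfa, wcip}, |N(avvf)| = 2.
deg(v) = 2 for all v (|V|=45); this is C_{45}, the 45-cycle.
The 23 distinct eigenvalues: [2.0, 1.98054, 1.92252, 1.82709, 1.6961, 1.53209, 1.33826, 1.11839, 0.87674, 0.61803, 0.3473, 0.0698, -0.20906, -0.48384, -0.74921, -1.0, -1.23132, -1.43868, -1.61803, -1.7659, -1.87939, -1.9563, -1.99513].
Lovász (edge-transitive): ϑ = −45·(-2*cos(pi/45))/((2)−(-2*cos(pi/45))) = 45*cos(pi/45)/(cos(pi/45) + 1).
Numerically 22.4725621.
Sandwich: α(G)=22 ≤ ϑ(G)=45*cos(pi/45)/(cos(pi/45) + 1) ≤ χ(Ḡ)=23 (both strict).

45*cos(pi/45)/(cos(pi/45) + 1)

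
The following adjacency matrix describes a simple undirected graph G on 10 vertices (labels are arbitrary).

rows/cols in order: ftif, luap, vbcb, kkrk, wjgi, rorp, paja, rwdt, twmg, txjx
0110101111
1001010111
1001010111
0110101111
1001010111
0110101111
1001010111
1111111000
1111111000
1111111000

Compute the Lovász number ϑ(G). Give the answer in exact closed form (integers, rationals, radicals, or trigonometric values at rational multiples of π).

4

deg(twmg) = 7; N(twmg) = {ftif, luap, vbcb, kkrk, wjgi, rorp, paja}.
Vertex txjx has 7 neighbors: ftif, luap, vbcb, kkrk, wjgi, rorp, paja.
N(vbcb) = {ftif, kkrk, rorp, rwdt, twmg, txjx}, |N(vbcb)| = 6.
deg(rorp) = 7; N(rorp) = {luap, vbcb, wjgi, paja, rwdt, twmg, txjx}.
3 parts of sizes [4, 3, 3]; α(G) = 4 = ϑ (perfect).
≈ 4.00000000 (to 8 d.p.).
4 ≤ 4 ≤ 4: collapsed.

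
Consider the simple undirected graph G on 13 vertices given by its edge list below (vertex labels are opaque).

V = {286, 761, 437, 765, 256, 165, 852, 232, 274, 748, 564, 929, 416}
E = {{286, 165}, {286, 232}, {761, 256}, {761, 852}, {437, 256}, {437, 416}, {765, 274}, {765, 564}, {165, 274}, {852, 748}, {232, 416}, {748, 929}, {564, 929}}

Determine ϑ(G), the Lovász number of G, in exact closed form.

13*cos(pi/13)/(cos(pi/13) + 1)

deg(437) = 2; N(437) = {256, 416}.
Vertex 748 has 2 neighbors: 852, 929.
N(256) = {761, 437}, |N(256)| = 2.
N(765) = {274, 564}, |N(765)| = 2.
deg(v) = 2 for all v (|V|=13); a single 13-cycle (edge-transitive).
Distinct eigenvalues (to 3 d.p.): [2.0, 1.771, 1.136, 0.241, -0.709, -1.497, -1.942].
λ_max=2, λ_min=-2*cos(pi/13); ϑ = −13·λ_min/(λ_max−λ_min) = 13*cos(pi/13)/(cos(pi/13) + 1).
= 6.4042… (decimal).
Check 6 ≤ 13*cos(pi/13)/(cos(pi/13) + 1) ≤ 7: both strict.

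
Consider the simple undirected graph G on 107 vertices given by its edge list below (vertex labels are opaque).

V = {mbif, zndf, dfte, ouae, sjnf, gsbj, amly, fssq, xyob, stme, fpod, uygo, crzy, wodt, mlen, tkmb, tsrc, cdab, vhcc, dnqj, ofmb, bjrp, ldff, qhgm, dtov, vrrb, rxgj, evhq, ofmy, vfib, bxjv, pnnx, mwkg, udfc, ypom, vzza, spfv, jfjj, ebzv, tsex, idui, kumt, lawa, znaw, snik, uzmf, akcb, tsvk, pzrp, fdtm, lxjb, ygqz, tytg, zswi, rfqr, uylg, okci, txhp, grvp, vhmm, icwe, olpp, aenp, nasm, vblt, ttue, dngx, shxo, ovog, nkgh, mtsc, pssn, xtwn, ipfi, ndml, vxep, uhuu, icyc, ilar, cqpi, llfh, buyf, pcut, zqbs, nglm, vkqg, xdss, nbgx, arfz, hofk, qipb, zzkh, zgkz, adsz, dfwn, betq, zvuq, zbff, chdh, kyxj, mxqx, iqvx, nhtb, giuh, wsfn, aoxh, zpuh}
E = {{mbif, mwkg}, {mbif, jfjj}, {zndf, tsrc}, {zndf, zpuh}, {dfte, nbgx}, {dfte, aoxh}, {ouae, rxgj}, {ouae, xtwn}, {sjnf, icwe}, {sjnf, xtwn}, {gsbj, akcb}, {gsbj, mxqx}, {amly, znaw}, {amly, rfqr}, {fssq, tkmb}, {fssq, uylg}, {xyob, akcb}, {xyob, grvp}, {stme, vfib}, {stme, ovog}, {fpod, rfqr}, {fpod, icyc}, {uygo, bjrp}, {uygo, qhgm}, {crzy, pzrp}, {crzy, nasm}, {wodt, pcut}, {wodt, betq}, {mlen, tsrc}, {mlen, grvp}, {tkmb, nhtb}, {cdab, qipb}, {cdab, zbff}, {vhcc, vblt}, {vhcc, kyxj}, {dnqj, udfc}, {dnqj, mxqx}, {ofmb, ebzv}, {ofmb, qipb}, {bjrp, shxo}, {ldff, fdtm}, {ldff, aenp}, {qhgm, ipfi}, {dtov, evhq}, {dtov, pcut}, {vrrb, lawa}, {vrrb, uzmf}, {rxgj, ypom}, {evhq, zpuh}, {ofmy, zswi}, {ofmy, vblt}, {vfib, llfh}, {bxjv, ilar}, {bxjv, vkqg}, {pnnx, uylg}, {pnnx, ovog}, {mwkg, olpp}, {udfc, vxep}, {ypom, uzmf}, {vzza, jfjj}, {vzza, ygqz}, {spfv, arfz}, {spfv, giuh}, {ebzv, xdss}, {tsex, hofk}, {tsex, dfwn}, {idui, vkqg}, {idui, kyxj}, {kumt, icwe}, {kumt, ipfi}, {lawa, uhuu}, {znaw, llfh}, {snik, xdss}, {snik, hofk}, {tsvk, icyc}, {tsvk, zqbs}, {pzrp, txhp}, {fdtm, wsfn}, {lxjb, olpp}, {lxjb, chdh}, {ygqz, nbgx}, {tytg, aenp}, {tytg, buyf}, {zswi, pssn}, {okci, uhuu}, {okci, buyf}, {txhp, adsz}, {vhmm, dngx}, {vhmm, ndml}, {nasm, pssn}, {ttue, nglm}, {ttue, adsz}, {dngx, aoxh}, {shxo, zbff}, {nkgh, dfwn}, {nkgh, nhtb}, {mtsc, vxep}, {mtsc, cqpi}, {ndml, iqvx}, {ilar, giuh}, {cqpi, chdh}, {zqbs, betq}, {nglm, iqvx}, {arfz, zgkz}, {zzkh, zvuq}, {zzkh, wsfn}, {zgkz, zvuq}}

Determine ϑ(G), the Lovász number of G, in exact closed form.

107*cos(pi/107)/(cos(pi/107) + 1)

deg(fssq) = 2; N(fssq) = {tkmb, uylg}.
Vertex hofk has 2 neighbors: tsex, snik.
deg(okci) = 2; N(okci) = {uhuu, buyf}.
N(nbgx) = {dfte, ygqz}, |N(nbgx)| = 2.
G on 107 vertices is 2-regular; a single 107-cycle (edge-transitive).
Distinct eigenvalues (to 6 d.p.): [2.0, 1.996553, 1.986223, 1.969046, 1.945082, 1.914413, 1.877144, 1.833404, 1.783344, 1.727137, 1.664975, 1.597075, 1.523668, 1.44501, 1.36137, 1.273037, 1.180316, 1.083526, 0.983001, 0.879087, 0.772143, 0.662537, 0.550647, 0.43686, 0.321566, 0.205163, 0.088054, -0.02936, -0.146672, -0.263478, -0.379376, -0.493966, -0.606854, -0.717649, -0.825971, -0.931446, -1.033709, -1.132409, -1.227206, -1.317772, -1.403795, -1.484979, -1.561044, -1.631728, -1.696787, -1.755997, -1.809154, -1.856074, -1.896596, -1.930579, -1.957908, -1.978487, -1.992247, -1.999138].
Lovász (edge-transitive): ϑ = −107·(-2*cos(pi/107))/((2)−(-2*cos(pi/107))) = 107*cos(pi/107)/(cos(pi/107) + 1).
= 53.488468… (decimal).
Lovász sandwich 53 ≤ 107*cos(pi/107)/(cos(pi/107) + 1) ≤ 54: both strict.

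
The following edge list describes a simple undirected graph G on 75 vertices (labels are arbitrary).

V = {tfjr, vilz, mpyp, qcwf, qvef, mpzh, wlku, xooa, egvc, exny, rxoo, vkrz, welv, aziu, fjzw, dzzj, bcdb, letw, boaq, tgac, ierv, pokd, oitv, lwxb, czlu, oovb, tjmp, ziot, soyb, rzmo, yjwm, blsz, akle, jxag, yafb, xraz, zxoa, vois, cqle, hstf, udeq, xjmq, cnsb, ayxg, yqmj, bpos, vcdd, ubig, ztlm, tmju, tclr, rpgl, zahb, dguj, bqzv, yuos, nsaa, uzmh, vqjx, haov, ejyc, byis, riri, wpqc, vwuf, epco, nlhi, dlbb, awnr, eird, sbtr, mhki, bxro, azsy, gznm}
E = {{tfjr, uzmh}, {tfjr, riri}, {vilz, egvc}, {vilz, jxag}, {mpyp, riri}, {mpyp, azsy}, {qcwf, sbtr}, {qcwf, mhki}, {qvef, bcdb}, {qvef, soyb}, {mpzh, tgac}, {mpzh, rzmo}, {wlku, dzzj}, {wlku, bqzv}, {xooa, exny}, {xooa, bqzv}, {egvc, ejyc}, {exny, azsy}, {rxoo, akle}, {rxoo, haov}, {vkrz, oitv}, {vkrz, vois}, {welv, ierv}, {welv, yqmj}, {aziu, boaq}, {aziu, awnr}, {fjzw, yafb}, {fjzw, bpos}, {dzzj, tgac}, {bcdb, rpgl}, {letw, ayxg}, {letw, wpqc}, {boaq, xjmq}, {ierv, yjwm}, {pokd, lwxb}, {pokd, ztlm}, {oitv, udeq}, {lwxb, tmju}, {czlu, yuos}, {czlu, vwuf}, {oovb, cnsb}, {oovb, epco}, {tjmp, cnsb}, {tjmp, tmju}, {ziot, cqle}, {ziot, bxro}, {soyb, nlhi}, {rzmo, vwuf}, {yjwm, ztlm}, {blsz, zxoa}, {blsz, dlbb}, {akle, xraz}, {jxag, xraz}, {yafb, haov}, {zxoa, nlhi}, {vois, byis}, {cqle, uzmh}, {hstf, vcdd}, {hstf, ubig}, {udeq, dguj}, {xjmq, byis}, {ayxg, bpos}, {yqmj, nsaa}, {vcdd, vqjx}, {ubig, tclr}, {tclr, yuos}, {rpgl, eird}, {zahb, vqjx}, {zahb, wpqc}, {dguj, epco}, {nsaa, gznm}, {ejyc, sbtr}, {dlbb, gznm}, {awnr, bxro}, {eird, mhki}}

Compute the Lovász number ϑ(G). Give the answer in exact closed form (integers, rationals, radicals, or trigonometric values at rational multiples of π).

N(bxro) = {ziot, awnr}, |N(bxro)| = 2.
Vertex bqzv has 2 neighbors: wlku, xooa.
N(xooa) = {exny, bqzv}, |N(xooa)| = 2.
N(bpos) = {fjzw, ayxg}, |N(bpos)| = 2.
deg(v) = 2 for all v (|V|=75); this is C_{75}, the 75-cycle.
A has 38 distinct eigenvalues ≈ [2.0, 1.993, 1.972, 1.937, 1.889, 1.827, 1.753, 1.666, 1.567, 1.458, 1.338, 1.209, 1.072, 0.927, 0.775, 0.618, 0.457, 0.292, 0.126, -0.042, -0.209, -0.375, -0.538, -0.697, -0.852, -1.0, -1.141, -1.275, -1.399, -1.514, -1.618, -1.711, -1.791, -1.86, -1.915, -1.956, -1.984, -1.998].
λ_max=2, λ_min=-2*cos(pi/75); ϑ = −75·λ_min/(λ_max−λ_min) = 75*cos(pi/75)/(cos(pi/75) + 1).
= 37.48355… (decimal).
α=37, χ(Ḡ)=38; ϑ=75*cos(pi/75)/(cos(pi/75) + 1) lies between (both strict).

75*cos(pi/75)/(cos(pi/75) + 1)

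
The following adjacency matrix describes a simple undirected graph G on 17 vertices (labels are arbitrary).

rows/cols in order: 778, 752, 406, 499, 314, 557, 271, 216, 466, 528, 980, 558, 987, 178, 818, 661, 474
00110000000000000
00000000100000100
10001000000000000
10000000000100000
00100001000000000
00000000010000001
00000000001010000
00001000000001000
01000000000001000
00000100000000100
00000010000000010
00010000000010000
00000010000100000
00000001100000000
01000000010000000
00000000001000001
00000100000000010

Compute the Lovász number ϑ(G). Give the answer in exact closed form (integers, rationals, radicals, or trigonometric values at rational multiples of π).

N(216) = {314, 178}, |N(216)| = 2.
Vertex 271 has 2 neighbors: 980, 987.
Vertex 528 has 2 neighbors: 557, 818.
deg(778) = 2; N(778) = {406, 499}.
deg(v) = 2 for all v (|V|=17); a single 17-cycle (edge-transitive).
spec(A) ≈ [2.0, 1.864944, 1.478018, 0.891477, 0.184537, -0.547326, -1.205269, -1.700434, -1.965946] (distinct, 6 d.p.).
With N=17: ϑ(G) = 17·(-(-1)*2*cos(pi/17))/(2−(-2*cos(pi/17))) = 17*cos(pi/17)/(cos(pi/17) + 1).
Numerically 8.42701431.
8 ≤ 17*cos(pi/17)/(cos(pi/17) + 1) ≤ 9: both strict.

17*cos(pi/17)/(cos(pi/17) + 1)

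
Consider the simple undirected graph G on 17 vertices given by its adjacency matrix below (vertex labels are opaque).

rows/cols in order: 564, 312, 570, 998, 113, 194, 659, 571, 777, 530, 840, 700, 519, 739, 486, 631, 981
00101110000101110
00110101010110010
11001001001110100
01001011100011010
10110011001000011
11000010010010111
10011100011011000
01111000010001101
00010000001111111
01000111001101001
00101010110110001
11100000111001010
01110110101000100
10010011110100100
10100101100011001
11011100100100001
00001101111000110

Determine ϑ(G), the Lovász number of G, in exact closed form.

sqrt(17)

Vertex 739 has 8 neighbors: 564, 998, 659, 571, 777, 530, 700, 486.
deg(312) = 8; N(312) = {570, 998, 194, 571, 530, 700, 519, 631}.
N(564) = {570, 113, 194, 659, 700, 739, 486, 631}, |N(564)| = 8.
deg(659) = 8; N(659) = {564, 998, 113, 194, 530, 840, 519, 739}.
deg(v) = 8 for all v (|V|=17); SR(17,8,3,4) — a Paley graph.
A has 3 distinct eigenvalues ≈ [8.0, 1.5616, -2.5616].
Lovász: ϑ = −17(-sqrt(17)/2 - 1/2)/(8+-(-sqrt(17)/2 - 1/2)) = sqrt(17).
Numerically 4.12310563.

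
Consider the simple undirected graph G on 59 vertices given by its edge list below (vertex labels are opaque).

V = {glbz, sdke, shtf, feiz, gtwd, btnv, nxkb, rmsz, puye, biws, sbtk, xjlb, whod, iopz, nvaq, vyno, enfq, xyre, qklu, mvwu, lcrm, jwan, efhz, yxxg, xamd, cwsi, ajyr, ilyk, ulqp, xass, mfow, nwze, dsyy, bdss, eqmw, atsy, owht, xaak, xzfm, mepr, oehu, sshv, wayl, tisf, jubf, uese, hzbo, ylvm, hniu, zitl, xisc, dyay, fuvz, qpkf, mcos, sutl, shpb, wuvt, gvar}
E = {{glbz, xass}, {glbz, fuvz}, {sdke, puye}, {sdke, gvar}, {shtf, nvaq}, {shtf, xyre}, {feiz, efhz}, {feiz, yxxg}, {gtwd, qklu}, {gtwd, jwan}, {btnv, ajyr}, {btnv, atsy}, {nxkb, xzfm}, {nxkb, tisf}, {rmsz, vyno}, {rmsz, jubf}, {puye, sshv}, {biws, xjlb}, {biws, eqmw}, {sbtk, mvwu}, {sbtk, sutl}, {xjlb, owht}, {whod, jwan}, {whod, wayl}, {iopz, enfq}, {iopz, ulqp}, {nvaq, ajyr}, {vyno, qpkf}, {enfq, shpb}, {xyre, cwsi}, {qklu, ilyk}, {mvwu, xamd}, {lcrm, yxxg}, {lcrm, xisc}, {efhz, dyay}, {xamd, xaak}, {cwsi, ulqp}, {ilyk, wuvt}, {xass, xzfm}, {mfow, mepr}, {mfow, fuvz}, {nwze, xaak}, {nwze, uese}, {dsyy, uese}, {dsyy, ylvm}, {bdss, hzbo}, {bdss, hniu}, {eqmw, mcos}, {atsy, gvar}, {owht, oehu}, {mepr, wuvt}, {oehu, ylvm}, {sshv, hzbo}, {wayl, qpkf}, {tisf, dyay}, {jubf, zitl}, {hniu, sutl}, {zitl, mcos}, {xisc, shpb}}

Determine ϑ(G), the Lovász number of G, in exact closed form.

59*cos(pi/59)/(cos(pi/59) + 1)

Vertex bdss has 2 neighbors: hzbo, hniu.
deg(puye) = 2; N(puye) = {sdke, sshv}.
Vertex xisc has 2 neighbors: lcrm, shpb.
Vertex tisf has 2 neighbors: nxkb, dyay.
59-vertex 2-regular graph: connected 2-regular on 59 ⇒ C_{59}.
The 30 distinct eigenvalues: [2.0, 1.989, 1.955, 1.899, 1.821, 1.723, 1.605, 1.47, 1.317, 1.15, 0.969, 0.778, 0.577, 0.371, 0.16, -0.053, -0.265, -0.475, -0.678, -0.875, -1.061, -1.235, -1.395, -1.54, -1.667, -1.775, -1.863, -1.93, -1.975, -1.997].
Lovász: ϑ = −59(-2*cos(pi/59))/(2+-(-1)*2*cos(pi/59)) = 59*cos(pi/59)/(cos(pi/59) + 1).
ϑ(G) ≈ 29.47908.
Sandwich: α(G)=29 ≤ ϑ(G)=59*cos(pi/59)/(cos(pi/59) + 1) ≤ χ(Ḡ)=30 (both strict).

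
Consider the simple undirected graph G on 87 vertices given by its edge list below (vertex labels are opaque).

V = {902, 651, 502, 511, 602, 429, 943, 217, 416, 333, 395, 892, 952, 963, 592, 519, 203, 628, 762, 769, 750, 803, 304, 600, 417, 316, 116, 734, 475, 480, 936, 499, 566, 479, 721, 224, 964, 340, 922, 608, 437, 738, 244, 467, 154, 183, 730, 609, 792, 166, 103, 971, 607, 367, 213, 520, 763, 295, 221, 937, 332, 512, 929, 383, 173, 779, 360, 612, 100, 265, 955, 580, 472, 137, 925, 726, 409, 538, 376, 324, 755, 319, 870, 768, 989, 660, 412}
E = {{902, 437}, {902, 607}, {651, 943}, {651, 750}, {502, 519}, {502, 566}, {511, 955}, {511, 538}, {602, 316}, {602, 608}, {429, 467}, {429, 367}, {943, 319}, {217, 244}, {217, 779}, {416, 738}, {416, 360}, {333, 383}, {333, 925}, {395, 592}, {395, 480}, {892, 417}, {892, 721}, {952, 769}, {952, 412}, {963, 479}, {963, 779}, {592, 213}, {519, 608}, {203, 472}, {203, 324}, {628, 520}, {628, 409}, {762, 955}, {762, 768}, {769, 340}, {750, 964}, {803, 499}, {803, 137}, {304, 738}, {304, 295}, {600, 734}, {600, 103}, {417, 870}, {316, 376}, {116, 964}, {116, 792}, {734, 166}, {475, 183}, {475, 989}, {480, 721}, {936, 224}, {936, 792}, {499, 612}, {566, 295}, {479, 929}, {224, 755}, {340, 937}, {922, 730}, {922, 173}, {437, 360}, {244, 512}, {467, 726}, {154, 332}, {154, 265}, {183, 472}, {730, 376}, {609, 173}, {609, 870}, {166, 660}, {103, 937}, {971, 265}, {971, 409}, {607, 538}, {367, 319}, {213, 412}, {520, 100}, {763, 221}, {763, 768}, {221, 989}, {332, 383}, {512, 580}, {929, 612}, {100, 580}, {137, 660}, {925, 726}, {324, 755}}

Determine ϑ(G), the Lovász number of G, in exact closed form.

87*cos(pi/87)/(cos(pi/87) + 1)

Vertex 963 has 2 neighbors: 479, 779.
deg(592) = 2; N(592) = {395, 213}.
deg(472) = 2; N(472) = {203, 183}.
Vertex 100 has 2 neighbors: 520, 580.
Every vertex has degree 2 (N=87); the odd cycle C_{87}.
The 44 distinct eigenvalues: [2.0, 1.994786, 1.979173, 1.953241, 1.917126, 1.871016, 1.815151, 1.749823, 1.675372, 1.592186, 1.5007, 1.401389, 1.294773, 1.181406, 1.061879, 0.936817, 0.80687, 0.672717, 0.535057, 0.394607, 0.252099, 0.108278, -0.036108, -0.180306, -0.323564, -0.465135, -0.604281, -0.740276, -0.872412, -1.0, -1.122374, -1.238897, -1.34896, -1.451991, -1.547452, -1.634845, -1.713714, -1.78365, -1.844286, -1.895306, -1.936446, -1.96749, -1.988276, -1.998696].
With N=87: ϑ(G) = 87·(-(-1)*2*cos(pi/87))/(2−(-2*cos(pi/87))) = 87*cos(pi/87)/(cos(pi/87) + 1).
ϑ(G) ≈ 43.4858.
Sandwich: α(G)=43 ≤ ϑ(G)=87*cos(pi/87)/(cos(pi/87) + 1) ≤ χ(Ḡ)=44 (both strict).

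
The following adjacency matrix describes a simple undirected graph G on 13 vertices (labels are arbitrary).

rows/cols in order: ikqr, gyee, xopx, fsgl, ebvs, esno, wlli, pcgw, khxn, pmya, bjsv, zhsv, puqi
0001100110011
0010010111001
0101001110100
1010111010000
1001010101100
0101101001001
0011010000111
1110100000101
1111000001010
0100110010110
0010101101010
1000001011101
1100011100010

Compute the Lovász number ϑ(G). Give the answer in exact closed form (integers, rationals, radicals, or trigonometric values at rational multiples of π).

deg(xopx) = 6; N(xopx) = {gyee, fsgl, wlli, pcgw, khxn, bjsv}.
N(puqi) = {ikqr, gyee, esno, wlli, pcgw, zhsv}, |N(puqi)| = 6.
N(pcgw) = {ikqr, gyee, xopx, ebvs, bjsv, puqi}, |N(pcgw)| = 6.
Vertex ikqr has 6 neighbors: fsgl, ebvs, pcgw, khxn, zhsv, puqi.
6-regular, N=13; strongly regular (13,6,2,3).
The 3 distinct eigenvalues: [6.0, 1.30278, -2.30278].
Lovász (edge-transitive): ϑ = −13·(-sqrt(13)/2 - 1/2)/((6)−(-sqrt(13)/2 - 1/2)) = sqrt(13).
≈ 3.60555 (to 5 d.p.).

sqrt(13)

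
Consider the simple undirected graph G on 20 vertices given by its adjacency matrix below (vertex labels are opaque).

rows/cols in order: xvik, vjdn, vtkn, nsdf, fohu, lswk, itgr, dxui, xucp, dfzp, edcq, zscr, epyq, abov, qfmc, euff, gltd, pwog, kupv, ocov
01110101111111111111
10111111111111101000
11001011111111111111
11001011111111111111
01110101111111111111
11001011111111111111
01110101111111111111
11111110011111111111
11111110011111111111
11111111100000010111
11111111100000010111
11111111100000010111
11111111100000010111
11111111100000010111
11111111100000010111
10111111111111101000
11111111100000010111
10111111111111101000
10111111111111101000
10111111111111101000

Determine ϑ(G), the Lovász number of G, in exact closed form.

7

deg(zscr) = 13; N(zscr) = {xvik, vjdn, vtkn, nsdf, fohu, lswk, itgr, dxui, xucp, euff, pwog, kupv, ocov}.
deg(qfmc) = 13; N(qfmc) = {xvik, vjdn, vtkn, nsdf, fohu, lswk, itgr, dxui, xucp, euff, pwog, kupv, ocov}.
deg(dfzp) = 13; N(dfzp) = {xvik, vjdn, vtkn, nsdf, fohu, lswk, itgr, dxui, xucp, euff, pwog, kupv, ocov}.
deg(abov) = 13; N(abov) = {xvik, vjdn, vtkn, nsdf, fohu, lswk, itgr, dxui, xucp, euff, pwog, kupv, ocov}.
Complete 5-partite, parts [7, 5, 3, 3, 2]: perfect, ϑ = α = 7.
= 7.00000000… (decimal).
Lovász sandwich 7 ≤ 7 ≤ 7: collapsed.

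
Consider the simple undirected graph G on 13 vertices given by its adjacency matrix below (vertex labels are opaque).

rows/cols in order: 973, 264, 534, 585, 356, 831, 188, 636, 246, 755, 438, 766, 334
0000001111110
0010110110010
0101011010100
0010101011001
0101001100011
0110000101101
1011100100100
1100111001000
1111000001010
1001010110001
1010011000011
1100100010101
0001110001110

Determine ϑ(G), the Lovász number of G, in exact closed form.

sqrt(13)

Vertex 264 has 6 neighbors: 534, 356, 831, 636, 246, 766.
deg(188) = 6; N(188) = {973, 534, 585, 356, 636, 438}.
deg(534) = 6; N(534) = {264, 585, 831, 188, 246, 438}.
N(438) = {973, 534, 831, 188, 766, 334}, |N(438)| = 6.
6-regular, N=13; SR(13,6,2,3) — a Paley graph.
The 3 distinct eigenvalues: [6.0, 1.3028, -2.3028].
ϑ = −N·λ_min/(λ_max−λ_min) = −13·(-sqrt(13)/2 - 1/2)/(6−(-sqrt(13)/2 - 1/2)) = sqrt(13).
= 3.6055513… (decimal).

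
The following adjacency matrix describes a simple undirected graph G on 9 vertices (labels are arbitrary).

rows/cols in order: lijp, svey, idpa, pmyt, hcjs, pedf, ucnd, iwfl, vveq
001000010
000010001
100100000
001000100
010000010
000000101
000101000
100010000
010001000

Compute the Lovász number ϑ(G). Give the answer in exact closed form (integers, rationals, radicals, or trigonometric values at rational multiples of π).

9*cos(pi/9)/(cos(pi/9) + 1)

N(lijp) = {idpa, iwfl}, |N(lijp)| = 2.
N(vveq) = {svey, pedf}, |N(vveq)| = 2.
N(ucnd) = {pmyt, pedf}, |N(ucnd)| = 2.
N(pedf) = {ucnd, vveq}, |N(pedf)| = 2.
9-vertex 2-regular graph: this is C_{9}, the 9-cycle.
A has 5 distinct eigenvalues ≈ [2.0, 1.532089, 0.347296, -1.0, -1.879385].
ϑ = −N·λ_min/(λ_max−λ_min) = −9·(-2*cos(pi/9))/(2−(-2*cos(pi/9))) = 9*cos(pi/9)/(cos(pi/9) + 1).
= 4.3601… (decimal).
α=4, χ(Ḡ)=5; ϑ=9*cos(pi/9)/(cos(pi/9) + 1) lies between (both strict).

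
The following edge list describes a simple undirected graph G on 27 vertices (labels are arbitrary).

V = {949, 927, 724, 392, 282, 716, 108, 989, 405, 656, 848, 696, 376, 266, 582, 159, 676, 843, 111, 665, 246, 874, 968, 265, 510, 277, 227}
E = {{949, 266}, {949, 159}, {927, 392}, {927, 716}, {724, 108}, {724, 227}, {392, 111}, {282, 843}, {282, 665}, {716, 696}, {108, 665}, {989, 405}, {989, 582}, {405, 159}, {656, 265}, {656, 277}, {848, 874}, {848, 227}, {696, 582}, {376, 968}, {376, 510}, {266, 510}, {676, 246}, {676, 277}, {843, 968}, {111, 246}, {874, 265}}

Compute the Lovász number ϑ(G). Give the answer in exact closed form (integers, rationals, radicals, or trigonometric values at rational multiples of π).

Vertex 108 has 2 neighbors: 724, 665.
N(968) = {376, 843}, |N(968)| = 2.
deg(282) = 2; N(282) = {843, 665}.
deg(696) = 2; N(696) = {716, 582}.
Regular of degree 2 on 27 vertices: a single 27-cycle (edge-transitive).
A has 14 distinct eigenvalues ≈ [2.0, 1.9461, 1.7873, 1.5321, 1.1943, 0.7922, 0.3473, -0.1163, -0.5736, -1.0, -1.3725, -1.671, -1.8794, -1.9865].
−27·(-2*cos(pi/27)) / ((2)−(-2*cos(pi/27))) = 27*cos(pi/27)/(cos(pi/27) + 1) = ϑ(G).
≈ 13.45420 (to 5 d.p.).
13 ≤ 27*cos(pi/27)/(cos(pi/27) + 1) ≤ 14: both strict.

27*cos(pi/27)/(cos(pi/27) + 1)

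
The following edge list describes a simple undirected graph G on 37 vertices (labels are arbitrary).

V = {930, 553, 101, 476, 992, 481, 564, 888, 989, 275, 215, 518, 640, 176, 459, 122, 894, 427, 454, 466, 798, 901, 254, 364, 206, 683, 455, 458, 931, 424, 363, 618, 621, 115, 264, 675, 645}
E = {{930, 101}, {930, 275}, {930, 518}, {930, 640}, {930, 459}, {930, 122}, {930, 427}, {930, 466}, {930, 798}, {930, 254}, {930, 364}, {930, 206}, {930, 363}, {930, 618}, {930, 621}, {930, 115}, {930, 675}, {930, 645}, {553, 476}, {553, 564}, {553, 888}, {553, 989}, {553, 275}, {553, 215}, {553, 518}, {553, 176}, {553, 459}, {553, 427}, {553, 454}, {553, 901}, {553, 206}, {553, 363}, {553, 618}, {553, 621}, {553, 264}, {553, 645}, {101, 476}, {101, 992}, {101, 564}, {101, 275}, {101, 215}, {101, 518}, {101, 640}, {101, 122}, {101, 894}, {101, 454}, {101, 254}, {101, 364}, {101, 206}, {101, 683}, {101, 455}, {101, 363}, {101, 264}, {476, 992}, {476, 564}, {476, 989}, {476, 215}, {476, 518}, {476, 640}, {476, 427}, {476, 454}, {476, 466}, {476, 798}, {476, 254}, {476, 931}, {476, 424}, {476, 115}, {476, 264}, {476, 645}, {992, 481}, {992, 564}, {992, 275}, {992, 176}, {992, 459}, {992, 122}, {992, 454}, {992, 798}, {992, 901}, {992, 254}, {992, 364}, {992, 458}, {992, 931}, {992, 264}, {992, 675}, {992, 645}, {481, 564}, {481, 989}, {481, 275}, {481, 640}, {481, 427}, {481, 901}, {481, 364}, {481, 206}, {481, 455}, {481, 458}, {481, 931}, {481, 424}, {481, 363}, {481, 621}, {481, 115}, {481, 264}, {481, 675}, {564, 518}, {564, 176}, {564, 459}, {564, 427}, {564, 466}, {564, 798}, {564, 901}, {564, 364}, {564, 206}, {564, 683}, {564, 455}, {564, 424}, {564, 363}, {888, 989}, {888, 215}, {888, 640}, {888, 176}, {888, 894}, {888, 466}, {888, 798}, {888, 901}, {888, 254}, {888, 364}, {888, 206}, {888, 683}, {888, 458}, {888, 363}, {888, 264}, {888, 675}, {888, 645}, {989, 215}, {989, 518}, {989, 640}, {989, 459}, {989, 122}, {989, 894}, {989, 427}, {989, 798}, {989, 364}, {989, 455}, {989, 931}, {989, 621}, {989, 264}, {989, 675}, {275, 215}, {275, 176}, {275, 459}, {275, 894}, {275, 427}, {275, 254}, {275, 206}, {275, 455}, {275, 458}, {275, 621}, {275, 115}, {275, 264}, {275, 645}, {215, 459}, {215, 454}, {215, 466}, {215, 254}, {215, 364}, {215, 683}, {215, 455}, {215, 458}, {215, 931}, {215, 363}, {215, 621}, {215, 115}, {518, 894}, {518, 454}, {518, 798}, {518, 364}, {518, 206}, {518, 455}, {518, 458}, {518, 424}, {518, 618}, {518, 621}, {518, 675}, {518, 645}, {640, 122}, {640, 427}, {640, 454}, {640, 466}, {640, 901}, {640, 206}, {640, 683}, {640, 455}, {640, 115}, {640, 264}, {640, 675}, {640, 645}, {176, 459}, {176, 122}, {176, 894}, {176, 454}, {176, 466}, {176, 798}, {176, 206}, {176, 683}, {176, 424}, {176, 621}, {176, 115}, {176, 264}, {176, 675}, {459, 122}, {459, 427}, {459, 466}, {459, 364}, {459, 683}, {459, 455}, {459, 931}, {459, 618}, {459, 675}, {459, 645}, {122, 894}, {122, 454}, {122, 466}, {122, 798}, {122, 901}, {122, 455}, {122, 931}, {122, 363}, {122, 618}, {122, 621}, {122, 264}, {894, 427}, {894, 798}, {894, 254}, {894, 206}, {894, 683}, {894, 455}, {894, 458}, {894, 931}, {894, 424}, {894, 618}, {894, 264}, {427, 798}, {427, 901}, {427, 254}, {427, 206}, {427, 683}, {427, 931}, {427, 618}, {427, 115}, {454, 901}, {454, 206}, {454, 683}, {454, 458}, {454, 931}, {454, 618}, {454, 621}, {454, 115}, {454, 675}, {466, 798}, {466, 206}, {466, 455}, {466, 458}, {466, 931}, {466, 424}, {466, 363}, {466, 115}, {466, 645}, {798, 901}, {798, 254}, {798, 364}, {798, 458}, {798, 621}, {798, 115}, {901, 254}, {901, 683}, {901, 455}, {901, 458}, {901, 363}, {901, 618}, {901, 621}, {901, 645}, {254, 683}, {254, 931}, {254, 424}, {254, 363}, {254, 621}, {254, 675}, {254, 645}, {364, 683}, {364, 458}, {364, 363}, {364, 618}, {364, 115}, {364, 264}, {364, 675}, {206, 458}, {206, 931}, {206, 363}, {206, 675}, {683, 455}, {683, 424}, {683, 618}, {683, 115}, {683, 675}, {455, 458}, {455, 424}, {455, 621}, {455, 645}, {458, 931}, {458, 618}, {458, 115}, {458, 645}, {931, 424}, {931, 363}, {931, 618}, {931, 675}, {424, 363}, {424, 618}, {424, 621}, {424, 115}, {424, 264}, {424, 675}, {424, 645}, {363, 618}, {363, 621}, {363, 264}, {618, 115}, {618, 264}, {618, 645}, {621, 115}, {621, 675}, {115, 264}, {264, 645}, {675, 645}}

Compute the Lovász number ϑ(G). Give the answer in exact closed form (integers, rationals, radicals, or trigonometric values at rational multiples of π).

Vertex 424 has 18 neighbors: 476, 481, 564, 518, 176, 894, 466, 254, 683, 455, 931, 363, 618, 621, 115, 264, 675, 645.
deg(640) = 18; N(640) = {930, 101, 476, 481, 888, 989, 122, 427, 454, 466, 901, 206, 683, 455, 115, 264, 675, 645}.
N(683) = {101, 564, 888, 215, 640, 176, 459, 894, 427, 454, 901, 254, 364, 455, 424, 618, 115, 675}, |N(683)| = 18.
deg(645) = 18; N(645) = {930, 553, 476, 992, 888, 275, 518, 640, 459, 466, 901, 254, 455, 458, 424, 618, 264, 675}.
Every vertex has degree 18 (N=37); strongly regular (37,18,8,9).
A has 3 distinct eigenvalues ≈ [18.0, 2.5414, -3.5414].
Lovász: ϑ = −37(-sqrt(37)/2 - 1/2)/(18+-(-sqrt(37)/2 - 1/2)) = sqrt(37).
ϑ(G) ≈ 6.08276253.

sqrt(37)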